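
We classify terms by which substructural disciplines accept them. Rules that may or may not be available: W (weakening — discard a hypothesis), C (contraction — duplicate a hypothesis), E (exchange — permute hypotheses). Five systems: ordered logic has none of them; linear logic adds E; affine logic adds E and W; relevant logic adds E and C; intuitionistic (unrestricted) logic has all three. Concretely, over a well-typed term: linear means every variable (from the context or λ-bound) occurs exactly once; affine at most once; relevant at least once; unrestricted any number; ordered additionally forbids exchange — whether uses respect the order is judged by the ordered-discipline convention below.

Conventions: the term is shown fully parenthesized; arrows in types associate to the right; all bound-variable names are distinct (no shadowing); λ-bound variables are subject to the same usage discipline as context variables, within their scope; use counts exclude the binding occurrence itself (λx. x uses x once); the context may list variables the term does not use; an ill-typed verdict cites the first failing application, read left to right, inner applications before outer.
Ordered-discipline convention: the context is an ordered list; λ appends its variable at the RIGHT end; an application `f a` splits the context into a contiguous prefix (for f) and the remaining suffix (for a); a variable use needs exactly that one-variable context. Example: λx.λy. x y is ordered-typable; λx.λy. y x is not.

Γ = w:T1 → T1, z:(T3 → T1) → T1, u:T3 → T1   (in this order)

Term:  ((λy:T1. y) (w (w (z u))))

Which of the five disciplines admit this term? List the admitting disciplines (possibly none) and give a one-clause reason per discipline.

admitted by: relevant, unrestricted
usage: w=2, z=1, u=1, y (bound)=1
left-to-right use order: y, w, w, z, u
typing: well-typed at T1
ordered: ✗, needs contraction — w ×2
linear: ✗, needs contraction — w ×2
affine: ✗, needs contraction — w ×2
relevant: ✓, none of w, z, u, y goes unused
unrestricted: ✓, type-checks (T1) and nothing is barred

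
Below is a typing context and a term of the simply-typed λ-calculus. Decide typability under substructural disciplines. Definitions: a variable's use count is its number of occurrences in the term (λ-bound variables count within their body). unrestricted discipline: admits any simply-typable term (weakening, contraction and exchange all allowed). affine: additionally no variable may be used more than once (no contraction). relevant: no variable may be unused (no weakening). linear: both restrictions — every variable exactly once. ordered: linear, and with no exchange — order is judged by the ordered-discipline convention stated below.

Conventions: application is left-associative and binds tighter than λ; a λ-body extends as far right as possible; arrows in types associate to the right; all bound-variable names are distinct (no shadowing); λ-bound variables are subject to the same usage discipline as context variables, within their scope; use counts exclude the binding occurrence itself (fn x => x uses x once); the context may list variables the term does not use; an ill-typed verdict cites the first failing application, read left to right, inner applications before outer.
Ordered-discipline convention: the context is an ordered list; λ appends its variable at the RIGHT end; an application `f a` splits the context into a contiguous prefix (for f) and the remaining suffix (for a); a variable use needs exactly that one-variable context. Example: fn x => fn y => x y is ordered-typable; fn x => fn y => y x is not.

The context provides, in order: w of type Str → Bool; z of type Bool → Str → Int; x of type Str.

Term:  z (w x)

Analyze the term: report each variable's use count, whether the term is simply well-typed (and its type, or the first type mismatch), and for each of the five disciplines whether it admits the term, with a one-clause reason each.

use counts: w: 1; z: 1; x: 1
order of uses: z, w, x
typing: ✓ — Str → Int
ordered: ✗, needs exchange: uses follow z, w, x
linear: ✓, exactly-once usage across w, z, x
affine: ✓, no duplicate uses among w, z, x
relevant: ✓, w, z, x: all used, weakening unneeded
unrestricted: ✓, type-checks (Str → Int) and nothing is barred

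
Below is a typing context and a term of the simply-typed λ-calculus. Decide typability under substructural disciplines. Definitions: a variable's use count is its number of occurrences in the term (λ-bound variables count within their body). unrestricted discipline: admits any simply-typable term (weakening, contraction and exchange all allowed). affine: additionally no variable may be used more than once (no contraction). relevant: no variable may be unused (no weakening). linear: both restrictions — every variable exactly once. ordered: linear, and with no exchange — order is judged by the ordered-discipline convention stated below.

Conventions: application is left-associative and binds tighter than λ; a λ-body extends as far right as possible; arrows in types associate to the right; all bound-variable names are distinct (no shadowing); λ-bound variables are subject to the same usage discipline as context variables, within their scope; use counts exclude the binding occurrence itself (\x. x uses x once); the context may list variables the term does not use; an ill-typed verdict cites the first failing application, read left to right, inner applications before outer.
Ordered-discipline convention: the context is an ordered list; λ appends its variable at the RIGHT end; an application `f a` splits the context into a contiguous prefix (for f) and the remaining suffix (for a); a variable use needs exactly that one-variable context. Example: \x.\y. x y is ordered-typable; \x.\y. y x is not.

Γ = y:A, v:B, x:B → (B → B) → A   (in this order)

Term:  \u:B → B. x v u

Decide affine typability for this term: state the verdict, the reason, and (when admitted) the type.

yes — none of y, v, x, u used more than once; term : (B → B) → A
usage: y ×0, v ×1, x ×1, u (λ-bound) ×1
left-to-right use order: x, v, u
typing: ✓ — (B → B) → A
summary: ordered ✗ · linear ✗ · affine ✓ · relevant ✗ · unrestricted ✓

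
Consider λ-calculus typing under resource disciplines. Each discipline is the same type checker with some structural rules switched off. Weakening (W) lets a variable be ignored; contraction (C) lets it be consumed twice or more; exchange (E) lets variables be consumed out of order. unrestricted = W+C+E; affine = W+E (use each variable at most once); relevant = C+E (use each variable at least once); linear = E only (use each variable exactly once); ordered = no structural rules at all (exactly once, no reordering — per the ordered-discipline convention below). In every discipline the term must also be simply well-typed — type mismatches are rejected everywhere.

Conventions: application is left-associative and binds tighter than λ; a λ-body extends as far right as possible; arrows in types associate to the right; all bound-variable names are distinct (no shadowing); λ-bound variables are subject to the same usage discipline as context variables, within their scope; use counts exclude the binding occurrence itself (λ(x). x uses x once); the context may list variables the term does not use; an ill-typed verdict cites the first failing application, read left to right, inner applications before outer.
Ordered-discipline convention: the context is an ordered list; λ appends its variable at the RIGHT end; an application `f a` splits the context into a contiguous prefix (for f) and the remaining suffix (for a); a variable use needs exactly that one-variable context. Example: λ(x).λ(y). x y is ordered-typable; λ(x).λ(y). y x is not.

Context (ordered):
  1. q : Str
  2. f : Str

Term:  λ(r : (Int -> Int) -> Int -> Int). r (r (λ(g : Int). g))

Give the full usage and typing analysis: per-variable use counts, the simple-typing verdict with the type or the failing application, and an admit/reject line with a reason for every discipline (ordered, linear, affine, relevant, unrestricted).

variable uses: q: 0×, f: 0×, r [bound]: 2×, g [bound]: 1×
order of uses: r, r, g
typing: well-typed — term : ((Int -> Int) -> Int -> Int) -> Int -> Int
ordered: ✗ — uses contraction: r ×2; needs weakening: q, f unused
linear: ✗ — uses contraction: r ×2; needs weakening: q, f unused
affine: ✗ — uses contraction: r ×2
relevant: ✗ — needs weakening: q, f unused
unrestricted: ✓ — simply typable at ((Int -> Int) -> Int -> Int) -> Int -> Int; W, C, E all held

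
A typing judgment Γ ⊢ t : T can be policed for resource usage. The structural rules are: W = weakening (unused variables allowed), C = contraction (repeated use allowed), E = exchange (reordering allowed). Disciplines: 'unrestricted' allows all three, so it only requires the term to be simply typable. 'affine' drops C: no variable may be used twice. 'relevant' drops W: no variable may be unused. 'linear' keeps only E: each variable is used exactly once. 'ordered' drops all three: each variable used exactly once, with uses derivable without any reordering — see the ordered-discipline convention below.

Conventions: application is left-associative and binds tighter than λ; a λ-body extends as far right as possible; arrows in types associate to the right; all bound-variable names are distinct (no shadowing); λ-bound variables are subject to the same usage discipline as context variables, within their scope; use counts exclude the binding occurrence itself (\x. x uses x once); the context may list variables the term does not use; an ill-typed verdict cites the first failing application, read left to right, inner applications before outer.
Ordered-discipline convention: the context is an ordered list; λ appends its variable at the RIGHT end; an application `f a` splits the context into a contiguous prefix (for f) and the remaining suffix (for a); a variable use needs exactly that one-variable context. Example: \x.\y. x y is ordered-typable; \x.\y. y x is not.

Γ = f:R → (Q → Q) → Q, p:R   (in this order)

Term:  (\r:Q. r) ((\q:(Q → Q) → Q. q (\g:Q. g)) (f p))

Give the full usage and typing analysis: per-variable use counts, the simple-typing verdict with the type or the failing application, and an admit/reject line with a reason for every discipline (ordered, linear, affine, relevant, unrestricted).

variable uses: f: 1×; p: 1×; r [bound]: 1×; q [bound]: 1×; g [bound]: 1×
uses in reading order: r, q, g, f, p
typing: ✓ — Q
ordered ✓ (f, p, r, q, g once each; derivable with no W/C/E)
linear ✓ (f, p, r, q, g: one use apiece)
affine ✓ (at most one use each (f, p, r, q, g))
relevant ✓ (at least one use each (f, p, r, q, g))
unrestricted ✓ (type-checks (Q) and nothing is barred)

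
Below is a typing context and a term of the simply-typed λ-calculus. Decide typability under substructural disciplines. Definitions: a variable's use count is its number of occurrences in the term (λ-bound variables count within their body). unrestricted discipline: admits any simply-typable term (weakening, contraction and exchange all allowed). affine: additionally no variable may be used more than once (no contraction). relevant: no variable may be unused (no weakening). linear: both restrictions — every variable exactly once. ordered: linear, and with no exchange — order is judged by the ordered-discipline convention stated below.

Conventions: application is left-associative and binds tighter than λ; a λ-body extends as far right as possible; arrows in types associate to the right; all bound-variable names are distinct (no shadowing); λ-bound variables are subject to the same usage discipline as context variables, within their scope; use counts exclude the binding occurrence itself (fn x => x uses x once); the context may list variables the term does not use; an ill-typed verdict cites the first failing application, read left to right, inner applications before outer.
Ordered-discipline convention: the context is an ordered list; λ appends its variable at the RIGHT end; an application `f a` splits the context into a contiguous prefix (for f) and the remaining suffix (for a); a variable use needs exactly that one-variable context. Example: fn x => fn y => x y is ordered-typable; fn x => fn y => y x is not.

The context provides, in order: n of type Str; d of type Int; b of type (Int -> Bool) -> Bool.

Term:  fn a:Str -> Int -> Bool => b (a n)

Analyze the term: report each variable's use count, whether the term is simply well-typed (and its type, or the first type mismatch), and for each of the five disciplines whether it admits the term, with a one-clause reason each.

usage: n ×1; d ×0; b ×1; a [bound] ×1
use order (left to right): b, a, n
typing: well-typed at (Str -> Int -> Bool) -> Bool
ordered: ✗ — unused: d — weakening required
linear: ✗ — unused: d — weakening required
affine: ✓ — at most one use each (n, d, b, a)
relevant: ✗ — unused: d — weakening required
unrestricted: ✓ — type-checks ((Str -> Int -> Bool) -> Bool) and nothing is barred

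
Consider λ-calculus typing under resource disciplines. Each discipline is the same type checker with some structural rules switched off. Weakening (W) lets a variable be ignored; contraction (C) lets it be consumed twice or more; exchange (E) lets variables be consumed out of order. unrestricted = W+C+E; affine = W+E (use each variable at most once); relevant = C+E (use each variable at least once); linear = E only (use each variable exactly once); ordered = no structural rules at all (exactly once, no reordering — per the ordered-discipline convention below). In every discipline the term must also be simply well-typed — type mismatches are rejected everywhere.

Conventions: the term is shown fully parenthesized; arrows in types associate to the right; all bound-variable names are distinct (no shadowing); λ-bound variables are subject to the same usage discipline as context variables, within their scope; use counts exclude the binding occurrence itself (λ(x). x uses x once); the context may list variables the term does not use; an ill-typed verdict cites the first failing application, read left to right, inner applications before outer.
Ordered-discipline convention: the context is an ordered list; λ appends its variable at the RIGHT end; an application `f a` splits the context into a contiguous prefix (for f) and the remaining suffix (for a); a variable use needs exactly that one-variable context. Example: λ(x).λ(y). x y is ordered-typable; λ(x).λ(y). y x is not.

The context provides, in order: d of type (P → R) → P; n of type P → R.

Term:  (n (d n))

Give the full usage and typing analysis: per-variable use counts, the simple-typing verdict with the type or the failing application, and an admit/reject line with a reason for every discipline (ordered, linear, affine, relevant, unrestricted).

variable uses: d ×1; n ×2
left-to-right use order: n, d, n
typing: ✓ — R
ordered: ✗, n ×2 used more than once (contraction)
linear: ✗, n ×2 used more than once (contraction)
affine: ✗, n ×2 used more than once (contraction)
relevant: ✓, d, n: all used, weakening unneeded
unrestricted: ✓, simply typable at R; W, C, E all held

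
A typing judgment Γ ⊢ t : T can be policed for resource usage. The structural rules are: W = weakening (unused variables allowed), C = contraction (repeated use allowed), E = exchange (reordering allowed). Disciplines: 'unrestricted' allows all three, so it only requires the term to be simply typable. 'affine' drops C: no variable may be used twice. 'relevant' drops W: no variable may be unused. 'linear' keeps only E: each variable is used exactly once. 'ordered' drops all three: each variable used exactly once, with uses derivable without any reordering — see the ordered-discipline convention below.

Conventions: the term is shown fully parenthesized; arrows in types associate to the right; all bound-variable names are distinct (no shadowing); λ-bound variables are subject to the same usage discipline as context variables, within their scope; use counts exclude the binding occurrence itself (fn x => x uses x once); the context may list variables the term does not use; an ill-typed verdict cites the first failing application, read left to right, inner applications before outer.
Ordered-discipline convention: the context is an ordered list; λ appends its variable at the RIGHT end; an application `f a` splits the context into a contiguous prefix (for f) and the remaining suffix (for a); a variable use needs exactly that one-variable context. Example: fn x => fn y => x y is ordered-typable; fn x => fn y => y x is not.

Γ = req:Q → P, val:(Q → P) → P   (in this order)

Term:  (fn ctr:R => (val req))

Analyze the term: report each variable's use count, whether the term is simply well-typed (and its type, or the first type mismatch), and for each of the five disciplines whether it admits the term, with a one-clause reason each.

usage: req: 1; val: 1; ctr (λ-bound): 0
uses in reading order: val, req
typing: well-typed — term : R → P
ordered ✗ (ctr left unused)
linear ✗ (ctr left unused)
affine ✓ (req, val, ctr: no repeats, contraction unneeded)
relevant ✗ (ctr left unused)
unrestricted ✓ (type-checks (R → P) and nothing is barred)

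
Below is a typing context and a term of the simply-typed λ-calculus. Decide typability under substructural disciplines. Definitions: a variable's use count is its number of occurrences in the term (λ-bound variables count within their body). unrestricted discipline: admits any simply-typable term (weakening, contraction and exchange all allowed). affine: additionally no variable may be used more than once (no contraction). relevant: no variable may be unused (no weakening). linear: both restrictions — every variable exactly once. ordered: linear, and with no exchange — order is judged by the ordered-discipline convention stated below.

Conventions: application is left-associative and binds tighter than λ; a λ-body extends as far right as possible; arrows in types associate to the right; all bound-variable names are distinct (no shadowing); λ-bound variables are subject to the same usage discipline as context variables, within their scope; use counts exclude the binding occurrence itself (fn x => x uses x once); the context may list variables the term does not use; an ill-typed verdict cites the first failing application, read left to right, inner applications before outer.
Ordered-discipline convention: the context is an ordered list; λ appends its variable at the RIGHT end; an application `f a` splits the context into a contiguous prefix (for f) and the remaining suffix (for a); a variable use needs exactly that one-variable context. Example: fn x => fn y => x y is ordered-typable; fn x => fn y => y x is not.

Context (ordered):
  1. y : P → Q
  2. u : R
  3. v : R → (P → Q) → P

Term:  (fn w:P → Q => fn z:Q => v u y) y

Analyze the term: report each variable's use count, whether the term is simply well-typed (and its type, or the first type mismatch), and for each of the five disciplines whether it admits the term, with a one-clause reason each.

variable uses: y: 2; u: 1; v: 1; w [bound]: 0; z [bound]: 0
uses in reading order: v, u, y, y
typing: ✓ — Q → P
ordered ✗ (y ×2 used more than once (contraction); w, z left unused)
linear ✗ (y ×2 used more than once (contraction); w, z left unused)
affine ✗ (y ×2 used more than once (contraction))
relevant ✗ (w, z left unused)
unrestricted ✓ (well-typed at Q → P; no restrictions here)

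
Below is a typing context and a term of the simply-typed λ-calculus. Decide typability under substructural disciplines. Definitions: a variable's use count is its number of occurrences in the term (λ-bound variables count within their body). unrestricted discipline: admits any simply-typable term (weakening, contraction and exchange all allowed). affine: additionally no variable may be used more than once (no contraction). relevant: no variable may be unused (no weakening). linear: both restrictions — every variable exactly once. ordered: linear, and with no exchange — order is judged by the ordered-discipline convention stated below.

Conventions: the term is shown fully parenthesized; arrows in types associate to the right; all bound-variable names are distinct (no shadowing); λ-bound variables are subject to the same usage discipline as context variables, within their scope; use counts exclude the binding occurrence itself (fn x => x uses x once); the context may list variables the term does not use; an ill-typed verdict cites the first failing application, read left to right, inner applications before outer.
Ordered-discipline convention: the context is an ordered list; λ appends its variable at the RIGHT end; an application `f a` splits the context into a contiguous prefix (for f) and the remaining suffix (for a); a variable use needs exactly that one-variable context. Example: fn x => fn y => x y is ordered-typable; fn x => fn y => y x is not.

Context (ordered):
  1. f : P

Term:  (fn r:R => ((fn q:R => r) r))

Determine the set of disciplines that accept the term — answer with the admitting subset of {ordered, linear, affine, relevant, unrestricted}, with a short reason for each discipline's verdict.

accepted by: unrestricted
use counts: f: 0×; r (bound): 2×; q (bound): 0×
left-to-right use order: r, r
typing: the term checks, with type R -> R
ordered: ✗, needs contraction — r ×2; needs weakening: f, q unused
linear: ✗, needs contraction — r ×2; needs weakening: f, q unused
affine: ✗, needs contraction — r ×2
relevant: ✗, needs weakening: f, q unused
unrestricted: ✓, well-typed at R -> R; no restrictions here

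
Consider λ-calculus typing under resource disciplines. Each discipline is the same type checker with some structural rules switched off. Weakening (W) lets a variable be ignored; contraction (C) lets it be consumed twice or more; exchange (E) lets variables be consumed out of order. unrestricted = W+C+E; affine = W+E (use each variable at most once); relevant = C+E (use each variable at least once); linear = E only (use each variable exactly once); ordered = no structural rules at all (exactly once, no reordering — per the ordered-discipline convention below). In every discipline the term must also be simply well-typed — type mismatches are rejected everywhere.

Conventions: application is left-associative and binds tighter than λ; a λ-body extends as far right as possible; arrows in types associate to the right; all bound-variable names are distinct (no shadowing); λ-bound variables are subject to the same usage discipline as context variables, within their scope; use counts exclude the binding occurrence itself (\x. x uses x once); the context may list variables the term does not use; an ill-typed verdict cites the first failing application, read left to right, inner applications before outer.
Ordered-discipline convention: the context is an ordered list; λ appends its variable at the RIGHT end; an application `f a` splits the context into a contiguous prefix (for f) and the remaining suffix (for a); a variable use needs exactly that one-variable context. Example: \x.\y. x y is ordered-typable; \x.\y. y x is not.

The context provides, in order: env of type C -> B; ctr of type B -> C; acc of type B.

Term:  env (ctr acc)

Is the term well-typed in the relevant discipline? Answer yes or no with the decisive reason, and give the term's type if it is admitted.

yes — every one of env, ctr, acc appears; term : B
use counts: env: 1×, ctr: 1×, acc: 1×
use order (left to right): env, ctr, acc
typing: well-typed at B
all disciplines: ordered ✓, linear ✓, affine ✓, relevant ✓, unrestricted ✓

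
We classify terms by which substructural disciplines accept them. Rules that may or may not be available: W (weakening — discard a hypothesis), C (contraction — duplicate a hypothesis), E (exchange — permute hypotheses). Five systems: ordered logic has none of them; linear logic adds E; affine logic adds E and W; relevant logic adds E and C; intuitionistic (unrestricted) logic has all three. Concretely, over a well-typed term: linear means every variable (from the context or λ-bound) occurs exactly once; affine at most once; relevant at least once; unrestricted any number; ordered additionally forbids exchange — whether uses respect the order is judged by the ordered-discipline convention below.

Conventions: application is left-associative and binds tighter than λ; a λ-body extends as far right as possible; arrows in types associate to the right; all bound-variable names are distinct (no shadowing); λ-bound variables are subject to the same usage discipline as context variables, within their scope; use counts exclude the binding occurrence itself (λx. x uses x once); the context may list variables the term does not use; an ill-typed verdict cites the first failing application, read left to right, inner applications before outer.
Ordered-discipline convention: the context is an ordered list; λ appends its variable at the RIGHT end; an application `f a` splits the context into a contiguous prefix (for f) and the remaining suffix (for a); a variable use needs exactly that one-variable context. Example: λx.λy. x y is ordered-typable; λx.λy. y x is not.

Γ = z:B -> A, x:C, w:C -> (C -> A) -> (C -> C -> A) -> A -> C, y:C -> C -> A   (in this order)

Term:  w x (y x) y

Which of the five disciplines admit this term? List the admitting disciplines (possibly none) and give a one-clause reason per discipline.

admitting disciplines: unrestricted
use counts: z ×0; x ×2; w ×1; y ×2
left-to-right use order: w, x, y, x, y
typing: the term checks, with type A -> C
ordered ✗ (uses contraction: x ×2, y ×2; z never used (weakening))
linear ✗ (uses contraction: x ×2, y ×2; z never used (weakening))
affine ✗ (uses contraction: x ×2, y ×2)
relevant ✗ (z never used (weakening))
unrestricted ✓ (typability at A -> C is all that's needed)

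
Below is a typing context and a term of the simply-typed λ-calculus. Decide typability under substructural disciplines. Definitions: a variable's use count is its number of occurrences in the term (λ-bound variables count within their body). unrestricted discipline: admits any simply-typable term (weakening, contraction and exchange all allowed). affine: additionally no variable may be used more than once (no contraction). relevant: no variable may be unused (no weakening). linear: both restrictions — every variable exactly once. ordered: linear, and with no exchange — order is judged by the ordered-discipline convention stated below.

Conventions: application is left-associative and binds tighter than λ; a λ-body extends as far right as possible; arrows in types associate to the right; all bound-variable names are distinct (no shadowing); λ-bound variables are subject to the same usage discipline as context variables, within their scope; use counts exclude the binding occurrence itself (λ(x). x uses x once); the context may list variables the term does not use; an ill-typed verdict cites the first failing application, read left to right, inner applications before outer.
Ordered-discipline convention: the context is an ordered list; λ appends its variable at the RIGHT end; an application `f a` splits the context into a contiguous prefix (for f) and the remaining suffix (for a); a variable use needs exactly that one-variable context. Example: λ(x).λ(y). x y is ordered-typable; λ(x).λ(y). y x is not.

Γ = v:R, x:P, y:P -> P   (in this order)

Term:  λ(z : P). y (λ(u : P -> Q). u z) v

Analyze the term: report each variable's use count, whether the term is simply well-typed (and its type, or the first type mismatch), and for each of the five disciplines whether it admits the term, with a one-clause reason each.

usage: v=1, x=0, y=1, z (bound)=1, u (bound)=1
use order (left to right): y, u, z, v
typing: ill-typed: argument of type (P -> Q) -> Q where P is required
ordered: ✗, not simply typable
linear: ✗, fails simple typing
affine: ✗, a type mismatch blocks all five
relevant: ✗, the type mismatch rejects it
unrestricted: ✗, not simply typable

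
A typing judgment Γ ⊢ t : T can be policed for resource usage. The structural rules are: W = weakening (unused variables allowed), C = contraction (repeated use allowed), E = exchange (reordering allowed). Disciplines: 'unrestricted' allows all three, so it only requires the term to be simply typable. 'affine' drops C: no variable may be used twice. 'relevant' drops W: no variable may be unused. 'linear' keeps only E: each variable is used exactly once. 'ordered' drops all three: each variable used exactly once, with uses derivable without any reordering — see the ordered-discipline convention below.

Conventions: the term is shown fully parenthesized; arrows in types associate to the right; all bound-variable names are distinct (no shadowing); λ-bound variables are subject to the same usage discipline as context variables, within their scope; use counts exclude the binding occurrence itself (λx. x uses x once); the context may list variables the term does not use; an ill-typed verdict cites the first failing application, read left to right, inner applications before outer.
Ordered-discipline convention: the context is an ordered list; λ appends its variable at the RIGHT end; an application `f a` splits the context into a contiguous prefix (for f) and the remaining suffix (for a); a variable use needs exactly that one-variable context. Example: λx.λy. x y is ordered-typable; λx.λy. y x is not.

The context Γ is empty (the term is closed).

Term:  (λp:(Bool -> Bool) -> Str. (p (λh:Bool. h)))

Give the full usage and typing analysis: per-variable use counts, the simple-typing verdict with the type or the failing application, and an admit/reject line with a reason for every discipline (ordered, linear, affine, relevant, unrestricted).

variable uses: p (bound): 1×, h (bound): 1×
use order (left to right): p, h
typing: well-typed — term : ((Bool -> Bool) -> Str) -> Str
ordered ✓ (one use each (p, h); ordered split holds)
linear ✓ (single use per variable (p, h))
affine ✓ (no duplicate uses among p, h)
relevant ✓ (none of p, h goes unused)
unrestricted ✓ (typability at ((Bool -> Bool) -> Str) -> Str is all that's needed)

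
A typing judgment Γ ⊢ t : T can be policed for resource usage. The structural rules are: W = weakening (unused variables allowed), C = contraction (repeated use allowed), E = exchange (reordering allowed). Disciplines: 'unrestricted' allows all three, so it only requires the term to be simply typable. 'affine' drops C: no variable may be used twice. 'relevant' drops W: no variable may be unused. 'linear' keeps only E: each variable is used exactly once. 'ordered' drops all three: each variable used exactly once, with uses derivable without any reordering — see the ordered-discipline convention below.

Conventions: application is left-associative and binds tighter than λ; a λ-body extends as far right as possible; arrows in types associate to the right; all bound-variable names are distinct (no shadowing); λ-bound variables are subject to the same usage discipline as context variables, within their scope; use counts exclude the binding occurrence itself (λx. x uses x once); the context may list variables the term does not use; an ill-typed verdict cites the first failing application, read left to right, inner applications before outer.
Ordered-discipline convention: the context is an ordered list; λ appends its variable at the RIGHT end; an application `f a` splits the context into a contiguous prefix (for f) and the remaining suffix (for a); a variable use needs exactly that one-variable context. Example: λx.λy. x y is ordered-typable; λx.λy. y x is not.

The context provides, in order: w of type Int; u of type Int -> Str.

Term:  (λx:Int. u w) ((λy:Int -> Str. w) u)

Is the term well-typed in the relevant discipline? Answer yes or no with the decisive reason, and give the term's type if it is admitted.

no — unused: x, y — weakening required
counts: w: 2, u: 2, x (λ-bound): 0, y (λ-bound): 0
use order (left to right): u, w, w, u
typing: well-typed — term : Str
all disciplines: ordered ✗ | linear ✗ | affine ✗ | relevant ✗ | unrestricted ✓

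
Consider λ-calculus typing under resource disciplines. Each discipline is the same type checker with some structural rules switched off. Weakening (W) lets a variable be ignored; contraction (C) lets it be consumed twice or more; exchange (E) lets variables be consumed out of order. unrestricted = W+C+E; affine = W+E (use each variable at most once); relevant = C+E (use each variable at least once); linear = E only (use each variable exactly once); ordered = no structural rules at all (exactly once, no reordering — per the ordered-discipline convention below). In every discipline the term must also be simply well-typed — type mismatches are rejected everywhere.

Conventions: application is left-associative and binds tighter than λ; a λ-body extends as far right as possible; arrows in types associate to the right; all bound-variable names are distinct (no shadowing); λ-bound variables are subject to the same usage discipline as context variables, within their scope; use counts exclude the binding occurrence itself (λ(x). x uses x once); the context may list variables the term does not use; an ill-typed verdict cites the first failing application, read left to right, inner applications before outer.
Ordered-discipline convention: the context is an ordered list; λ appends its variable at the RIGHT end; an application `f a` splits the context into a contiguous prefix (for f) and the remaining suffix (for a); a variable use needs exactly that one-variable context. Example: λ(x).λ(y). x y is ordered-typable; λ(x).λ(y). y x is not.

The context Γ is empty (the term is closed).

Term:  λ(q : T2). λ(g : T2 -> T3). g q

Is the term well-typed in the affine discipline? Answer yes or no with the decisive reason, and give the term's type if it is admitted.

yes — q, g: no repeats, contraction unneeded; term : T2 -> (T2 -> T3) -> T3
counts: q (bound)=1, g (bound)=1
use order (left to right): g, q
typing: the term checks, with type T2 -> (T2 -> T3) -> T3
across the five disciplines: ordered ✗, linear ✓, affine ✓, relevant ✓, unrestricted ✓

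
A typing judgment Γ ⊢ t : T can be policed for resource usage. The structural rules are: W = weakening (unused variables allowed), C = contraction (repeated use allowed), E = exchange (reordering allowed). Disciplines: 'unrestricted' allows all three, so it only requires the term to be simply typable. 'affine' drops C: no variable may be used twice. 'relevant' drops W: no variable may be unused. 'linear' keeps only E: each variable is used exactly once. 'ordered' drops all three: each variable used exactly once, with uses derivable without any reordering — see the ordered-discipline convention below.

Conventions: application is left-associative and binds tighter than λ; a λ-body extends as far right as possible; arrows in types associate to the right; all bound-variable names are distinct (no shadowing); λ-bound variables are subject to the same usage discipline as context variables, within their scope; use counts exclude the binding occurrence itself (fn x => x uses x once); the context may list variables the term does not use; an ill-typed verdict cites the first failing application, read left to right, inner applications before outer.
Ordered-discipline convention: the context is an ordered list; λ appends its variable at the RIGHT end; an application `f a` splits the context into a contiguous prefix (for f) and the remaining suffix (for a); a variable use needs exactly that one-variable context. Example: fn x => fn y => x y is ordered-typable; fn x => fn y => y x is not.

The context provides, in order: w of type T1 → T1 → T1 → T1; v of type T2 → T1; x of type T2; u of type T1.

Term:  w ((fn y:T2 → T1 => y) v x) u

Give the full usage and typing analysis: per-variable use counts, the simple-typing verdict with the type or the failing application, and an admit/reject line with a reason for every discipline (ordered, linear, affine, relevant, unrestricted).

variable uses: w ×1, v ×1, x ×1, u ×1, y (bound) ×1
use order (left to right): w, y, v, x, u
typing: well-typed at T1 → T1
ordered: ✓ — w, v, x, u, y once each; derivable with no W/C/E
linear: ✓ — each of w, v, x, u, y used exactly once
affine: ✓ — w, v, x, u, y: no repeats, contraction unneeded
relevant: ✓ — every one of w, v, x, u, y appears
unrestricted: ✓ — typability at T1 → T1 is all that's needed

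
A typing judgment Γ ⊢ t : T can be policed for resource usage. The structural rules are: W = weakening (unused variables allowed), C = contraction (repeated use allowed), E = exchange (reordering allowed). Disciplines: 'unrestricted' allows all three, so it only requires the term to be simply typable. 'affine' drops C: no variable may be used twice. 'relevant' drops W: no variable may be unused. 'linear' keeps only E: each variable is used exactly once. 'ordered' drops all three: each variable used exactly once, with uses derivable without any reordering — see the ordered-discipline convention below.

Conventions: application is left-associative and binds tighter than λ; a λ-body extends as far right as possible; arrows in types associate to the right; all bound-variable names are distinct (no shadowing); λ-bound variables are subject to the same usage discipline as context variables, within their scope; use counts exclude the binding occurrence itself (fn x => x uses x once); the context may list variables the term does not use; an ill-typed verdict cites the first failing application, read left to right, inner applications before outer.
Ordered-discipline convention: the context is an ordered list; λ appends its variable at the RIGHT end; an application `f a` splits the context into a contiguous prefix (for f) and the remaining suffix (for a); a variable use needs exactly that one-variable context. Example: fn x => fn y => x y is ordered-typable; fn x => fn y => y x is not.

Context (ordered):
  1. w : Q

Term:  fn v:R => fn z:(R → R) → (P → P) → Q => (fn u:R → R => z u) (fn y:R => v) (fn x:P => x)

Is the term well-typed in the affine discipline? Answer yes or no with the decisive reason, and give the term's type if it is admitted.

yes — no duplicate uses among w, v, z, u, y, x; term : R → ((R → R) → (P → P) → Q) → Q
counts: w ×0, v [bound] ×1, z [bound] ×1, u [bound] ×1, y [bound] ×0, x [bound] ×1
uses in reading order: z, u, v, x
typing: ✓ — R → ((R → R) → (P → P) → Q) → Q
summary: ordered ✗, linear ✗, affine ✓, relevant ✗, unrestricted ✓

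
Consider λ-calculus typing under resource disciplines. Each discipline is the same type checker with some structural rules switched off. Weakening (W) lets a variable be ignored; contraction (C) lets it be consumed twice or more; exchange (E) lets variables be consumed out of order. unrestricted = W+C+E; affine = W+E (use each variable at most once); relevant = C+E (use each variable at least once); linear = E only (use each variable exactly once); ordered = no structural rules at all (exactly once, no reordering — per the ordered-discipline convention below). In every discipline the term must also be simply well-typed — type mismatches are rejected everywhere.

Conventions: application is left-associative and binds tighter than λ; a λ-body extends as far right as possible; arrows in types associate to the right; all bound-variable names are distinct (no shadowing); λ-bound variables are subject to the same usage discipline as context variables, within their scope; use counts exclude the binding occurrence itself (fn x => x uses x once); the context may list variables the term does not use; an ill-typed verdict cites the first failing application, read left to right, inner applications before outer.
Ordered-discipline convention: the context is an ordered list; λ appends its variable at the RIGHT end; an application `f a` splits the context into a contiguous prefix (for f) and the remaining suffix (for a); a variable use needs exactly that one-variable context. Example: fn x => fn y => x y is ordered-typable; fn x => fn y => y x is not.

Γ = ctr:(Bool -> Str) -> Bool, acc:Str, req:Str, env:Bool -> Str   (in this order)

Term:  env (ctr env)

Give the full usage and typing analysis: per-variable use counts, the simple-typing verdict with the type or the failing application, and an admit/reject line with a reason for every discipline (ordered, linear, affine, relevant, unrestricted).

variable uses: ctr=1, acc=0, req=0, env=2
order of uses: env, ctr, env
typing: ✓ — Str
ordered: ✗, uses contraction: env ×2; needs weakening: acc, req unused
linear: ✗, uses contraction: env ×2; needs weakening: acc, req unused
affine: ✗, uses contraction: env ×2
relevant: ✗, needs weakening: acc, req unused
unrestricted: ✓, well-typed at Str; no restrictions here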